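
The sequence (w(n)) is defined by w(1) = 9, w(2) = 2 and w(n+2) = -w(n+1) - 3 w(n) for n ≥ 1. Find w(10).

-1093

w(3) = -2 - 3·9 = -29
w(4) = -(-29) - 3·2 = 23
w(5) = -23 - 3·(-29) = 64
w(6) = -64 - 3·23 = -133
w(7) = -(-133) - 3·64 = -59
w(8) = -(-59) - 3·(-133) = 458
w(9) = -458 - 3·(-59) = -281
w(10) = -(-281) - 3·458 = -1093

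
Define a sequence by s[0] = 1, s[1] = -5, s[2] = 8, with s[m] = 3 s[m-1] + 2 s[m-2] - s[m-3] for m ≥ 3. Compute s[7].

s[3] = 3*8 + 2*(-5) - 1 = 13
s[4] = 3*13 + 2*8 - (-5) = 60
s[5] = 3*60 + 2*13 - 8 = 198
s[6] = 3*198 + 2*60 - 13 = 701
s[7] = 3*701 + 2*198 - 60 = 2439

2439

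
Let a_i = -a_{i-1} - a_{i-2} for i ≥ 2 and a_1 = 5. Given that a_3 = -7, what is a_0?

-7

Let a_0 = z.
a_2 = -5 - z
a_3 = z
So z = -7, giving z = -7.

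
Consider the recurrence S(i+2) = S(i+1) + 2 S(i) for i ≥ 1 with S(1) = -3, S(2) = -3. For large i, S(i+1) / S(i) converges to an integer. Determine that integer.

The characteristic equation is r^2 - r - 2 = 0, which factors as (r - 2)(r + 1) = 0.
So the roots are 2 and -1. Since |2| > |-1| and the coefficient of 2^i is non-zero, the ratio tends to 2.

2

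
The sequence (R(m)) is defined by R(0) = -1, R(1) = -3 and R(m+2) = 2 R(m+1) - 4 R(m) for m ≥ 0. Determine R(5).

16

R(2) = 2(-3) - 4(-1) = -2
R(3) = 2(-2) - 4(-3) = 8
R(4) = 2(8) - 4(-2) = 24
R(5) = 2(24) - 4(8) = 16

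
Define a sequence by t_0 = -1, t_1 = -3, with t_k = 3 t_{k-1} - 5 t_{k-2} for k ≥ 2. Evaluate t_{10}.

-979

t_2 = 3·(-3) - 5·(-1) = -4
t_3 = 3·(-4) - 5·(-3) = 3
t_4 = 3·3 - 5·(-4) = 29
t_5 = 3·29 - 5·3 = 72
t_6 = 3·72 - 5·29 = 71
t_7 = 3·71 - 5·72 = -147
t_8 = 3·(-147) - 5·71 = -796
t_9 = 3·(-796) - 5·(-147) = -1653
t_{10} = 3·(-1653) - 5·(-796) = -979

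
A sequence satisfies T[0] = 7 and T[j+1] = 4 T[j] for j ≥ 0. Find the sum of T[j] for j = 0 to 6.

T[1] = 4*7 = 28
T[2] = 4*28 = 112
T[3] = 4*112 = 448
T[4] = 4*448 = 1792
T[5] = 4*1792 = 7168
T[6] = 4*7168 = 28672
Sum = 7 + 28 + 112 + 448 + 1792 + 7168 + 28672 = 38227

38227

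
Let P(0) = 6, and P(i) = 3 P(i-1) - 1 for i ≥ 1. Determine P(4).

P(1) = 3*6 - 1 = 17
P(2) = 3*17 - 1 = 50
P(3) = 3*50 - 1 = 149
P(4) = 3*149 - 1 = 446

446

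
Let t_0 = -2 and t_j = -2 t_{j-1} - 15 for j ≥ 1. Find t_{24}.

50331643

The fixed point is -15/(1 + 2) = -5, so t_j + 5 = -2(t_{j-1} + 5).
Hence t_j = 3·(-2)^j - 5.
t_{24} = 3·(-2)^{24} - 5 = 3·16777216 - 5 = 50331643.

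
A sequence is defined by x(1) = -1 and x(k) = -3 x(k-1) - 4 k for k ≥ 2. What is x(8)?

x(2) = -3·(-1) - 8 = -5
x(3) = -3·(-5) - 12 = 3
x(4) = -3·3 - 16 = -25
x(5) = -3·(-25) - 20 = 55
x(6) = -3·55 - 24 = -189
x(7) = -3·(-189) - 28 = 539
x(8) = -3·539 - 32 = -1649

-1649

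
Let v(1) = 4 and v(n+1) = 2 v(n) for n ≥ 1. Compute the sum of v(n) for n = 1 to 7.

v(2) = 2(4) = 8
v(3) = 2(8) = 16
v(4) = 2(16) = 32
v(5) = 2(32) = 64
v(6) = 2(64) = 128
v(7) = 2(128) = 256
Sum = 4 + 8 + 16 + 32 + 64 + 128 + 256 = 508

508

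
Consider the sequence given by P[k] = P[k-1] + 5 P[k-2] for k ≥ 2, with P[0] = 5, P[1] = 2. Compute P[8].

9087

P[2] = 2 + 5·5 = 27
P[3] = 27 + 5·2 = 37
P[4] = 37 + 5·27 = 172
P[5] = 172 + 5·37 = 357
P[6] = 357 + 5·172 = 1217
P[7] = 1217 + 5·357 = 3002
P[8] = 3002 + 5·1217 = 9087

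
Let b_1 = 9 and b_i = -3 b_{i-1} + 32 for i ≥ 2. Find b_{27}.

2541865828337

The fixed point is 32/(1 + 3) = 8, so b_i - 8 = -3(b_{i-1} - 8).
Hence b_i = 1·(-3)^{i-1} + 8.
b_{27} = 1·(-3)^{26} + 8 = 1·2541865828329 + 8 = 2541865828337.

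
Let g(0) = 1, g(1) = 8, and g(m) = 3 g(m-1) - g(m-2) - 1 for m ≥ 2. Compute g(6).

1009

g(2) = 3*8 - 1 - 1 = 22
g(3) = 3*22 - 8 - 1 = 57
g(4) = 3*57 - 22 - 1 = 148
g(5) = 3*148 - 57 - 1 = 386
g(6) = 3*386 - 148 - 1 = 1009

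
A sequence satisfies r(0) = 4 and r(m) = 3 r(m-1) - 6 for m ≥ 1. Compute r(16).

43046724

The fixed point is -6/(1 - 3) = 3, so r(m) - 3 = 3(r(m-1) - 3).
Hence r(m) = 1·3^m + 3.
r(16) = 1·3^{16} + 3 = 1·43046721 + 3 = 43046724.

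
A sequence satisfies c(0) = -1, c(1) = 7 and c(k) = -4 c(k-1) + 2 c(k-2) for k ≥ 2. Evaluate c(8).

-233616

c(2) = -4*7 + 2*(-1) = -30
c(3) = -4*(-30) + 2*7 = 134
c(4) = -4*134 + 2*(-30) = -596
c(5) = -4*(-596) + 2*134 = 2652
c(6) = -4*2652 + 2*(-596) = -11800
c(7) = -4*(-11800) + 2*2652 = 52504
c(8) = -4*52504 + 2*(-11800) = -233616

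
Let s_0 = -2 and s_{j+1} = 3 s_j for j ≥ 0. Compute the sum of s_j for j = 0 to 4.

-242

s_1 = 3(-2) = -6
s_2 = 3(-6) = -18
s_3 = 3(-18) = -54
s_4 = 3(-54) = -162
Sum = (-2) + (-6) + (-18) + (-54) + (-162) = -242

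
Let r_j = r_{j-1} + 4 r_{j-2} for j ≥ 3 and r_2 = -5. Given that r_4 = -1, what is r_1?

6

Let r_1 = v.
r_3 = -5 + 4v
r_4 = -25 + 4v
So -25 + 4v = -1, giving v = 6.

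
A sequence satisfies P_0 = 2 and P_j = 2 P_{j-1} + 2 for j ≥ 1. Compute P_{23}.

The fixed point is 2/(1 - 2) = -2, so P_j + 2 = 2(P_{j-1} + 2).
Hence P_j = 4·2^j - 2.
P_{23} = 4·2^{23} - 2 = 4·8388608 - 2 = 33554430.

33554430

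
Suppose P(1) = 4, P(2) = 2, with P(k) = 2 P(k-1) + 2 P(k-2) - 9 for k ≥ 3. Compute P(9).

P(3) = 2*2 + 2*4 - 9 = 3
P(4) = 2*3 + 2*2 - 9 = 1
P(5) = 2*1 + 2*3 - 9 = -1
P(6) = 2*(-1) + 2*1 - 9 = -9
P(7) = 2*(-9) + 2*(-1) - 9 = -29
P(8) = 2*(-29) + 2*(-9) - 9 = -85
P(9) = 2*(-85) + 2*(-29) - 9 = -237

-237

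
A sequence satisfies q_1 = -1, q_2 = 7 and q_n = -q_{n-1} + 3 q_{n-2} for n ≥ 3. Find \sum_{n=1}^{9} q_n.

q_3 = -7 + 3·(-1) = -10
q_4 = -(-10) + 3·7 = 31
q_5 = -31 + 3·(-10) = -61
q_6 = -(-61) + 3·31 = 154
q_7 = -154 + 3·(-61) = -337
q_8 = -(-337) + 3·154 = 799
q_9 = -799 + 3·(-337) = -1810
Sum = (-1) + 7 + (-10) + 31 + (-61) + 154 + (-337) + 799 + (-1810) = -1228

-1228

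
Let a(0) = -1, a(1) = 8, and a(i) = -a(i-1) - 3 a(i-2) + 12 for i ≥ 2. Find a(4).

a(2) = -8 - 3*(-1) + 12 = 7
a(3) = -7 - 3*8 + 12 = -19
a(4) = -(-19) - 3*7 + 12 = 10

10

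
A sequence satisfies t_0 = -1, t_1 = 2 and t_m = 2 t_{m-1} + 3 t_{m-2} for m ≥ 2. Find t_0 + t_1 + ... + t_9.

7381

t_2 = 2(2) + 3(-1) = 1
t_3 = 2(1) + 3(2) = 8
t_4 = 2(8) + 3(1) = 19
t_5 = 2(19) + 3(8) = 62
t_6 = 2(62) + 3(19) = 181
t_7 = 2(181) + 3(62) = 548
t_8 = 2(548) + 3(181) = 1639
t_9 = 2(1639) + 3(548) = 4922
Sum = (-1) + 2 + 1 + 8 + 19 + 62 + 181 + 548 + 1639 + 4922 = 7381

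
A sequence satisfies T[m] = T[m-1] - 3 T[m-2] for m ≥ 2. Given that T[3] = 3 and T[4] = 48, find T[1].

-6

Rearranging, T[m-2] = (T[m] - T[m-1]) / -3.
T[2] = (48 - 3) / -3 = 45/-3 = -15
T[1] = (3 - (-15)) / -3 = 18/-3 = -6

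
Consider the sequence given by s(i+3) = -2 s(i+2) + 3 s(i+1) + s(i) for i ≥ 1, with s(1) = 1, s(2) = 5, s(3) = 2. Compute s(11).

s(4) = -2·2 + 3·5 + 1 = 12
s(5) = -2·12 + 3·2 + 5 = -13
s(6) = -2·(-13) + 3·12 + 2 = 64
s(7) = -2·64 + 3·(-13) + 12 = -155
s(8) = -2·(-155) + 3·64 + (-13) = 489
s(9) = -2·489 + 3·(-155) + 64 = -1379
s(10) = -2·(-1379) + 3·489 + (-155) = 4070
s(11) = -2·4070 + 3·(-1379) + 489 = -11788

-11788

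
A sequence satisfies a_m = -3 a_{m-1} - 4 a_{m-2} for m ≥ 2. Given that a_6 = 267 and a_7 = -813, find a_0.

3

Rearranging, a_{m-2} = (a_m + 3 a_{m-1}) / -4.
a_5 = (-813 + 3·267) / -4 = -12/-4 = 3
a_4 = (267 + 3·3) / -4 = 276/-4 = -69
a_3 = (3 + 3·(-69)) / -4 = -204/-4 = 51
a_2 = (-69 + 3·51) / -4 = 84/-4 = -21
a_1 = (51 + 3·(-21)) / -4 = -12/-4 = 3
a_0 = (-21 + 3·3) / -4 = -12/-4 = 3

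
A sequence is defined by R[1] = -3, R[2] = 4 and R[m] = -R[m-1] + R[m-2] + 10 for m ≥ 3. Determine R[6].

19

R[3] = -4 + (-3) + 10 = 3
R[4] = -3 + 4 + 10 = 11
R[5] = -11 + 3 + 10 = 2
R[6] = -2 + 11 + 10 = 19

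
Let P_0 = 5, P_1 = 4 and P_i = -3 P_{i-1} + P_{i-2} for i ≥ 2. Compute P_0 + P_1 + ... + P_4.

P_2 = -3(4) + 5 = -7
P_3 = -3(-7) + 4 = 25
P_4 = -3(25) + (-7) = -82
Sum = 5 + 4 + (-7) + 25 + (-82) = -55

-55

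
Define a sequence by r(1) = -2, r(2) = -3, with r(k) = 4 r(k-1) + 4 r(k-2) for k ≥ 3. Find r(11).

-5669888

r(3) = 4(-3) + 4(-2) = -20
r(4) = 4(-20) + 4(-3) = -92
r(5) = 4(-92) + 4(-20) = -448
r(6) = 4(-448) + 4(-92) = -2160
r(7) = 4(-2160) + 4(-448) = -10432
r(8) = 4(-10432) + 4(-2160) = -50368
r(9) = 4(-50368) + 4(-10432) = -243200
r(10) = 4(-243200) + 4(-50368) = -1174272
r(11) = 4(-1174272) + 4(-243200) = -5669888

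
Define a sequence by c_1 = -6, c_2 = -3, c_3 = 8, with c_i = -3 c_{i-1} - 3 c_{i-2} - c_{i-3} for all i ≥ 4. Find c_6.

c_4 = -3·8 - 3·(-3) - (-6) = -9
c_5 = -3·(-9) - 3·8 - (-3) = 6
c_6 = -3·6 - 3·(-9) - 8 = 1

1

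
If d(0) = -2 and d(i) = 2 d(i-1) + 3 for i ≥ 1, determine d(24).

The fixed point is 3/(1 - 2) = -3, so d(i) + 3 = 2(d(i-1) + 3).
Hence d(i) = 1·2^i - 3.
d(24) = 1·2^{24} - 3 = 1·16777216 - 3 = 16777213.

16777213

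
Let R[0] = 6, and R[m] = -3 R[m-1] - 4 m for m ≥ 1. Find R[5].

-1646

R[1] = -3*6 - 4 = -22
R[2] = -3*(-22) - 8 = 58
R[3] = -3*58 - 12 = -186
R[4] = -3*(-186) - 16 = 542
R[5] = -3*542 - 20 = -1646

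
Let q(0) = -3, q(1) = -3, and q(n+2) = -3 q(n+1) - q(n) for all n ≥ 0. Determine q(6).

q(2) = -3(-3) - (-3) = 12
q(3) = -3(12) - (-3) = -33
q(4) = -3(-33) - 12 = 87
q(5) = -3(87) - (-33) = -228
q(6) = -3(-228) - 87 = 597

597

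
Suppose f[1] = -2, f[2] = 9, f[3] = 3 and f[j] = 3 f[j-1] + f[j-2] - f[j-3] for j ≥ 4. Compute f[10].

f[4] = 3*3 + 9 - (-2) = 20
f[5] = 3*20 + 3 - 9 = 54
f[6] = 3*54 + 20 - 3 = 179
f[7] = 3*179 + 54 - 20 = 571
f[8] = 3*571 + 179 - 54 = 1838
f[9] = 3*1838 + 571 - 179 = 5906
f[10] = 3*5906 + 1838 - 571 = 18985

18985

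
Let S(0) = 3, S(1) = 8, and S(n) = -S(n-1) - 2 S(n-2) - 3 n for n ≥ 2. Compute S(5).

S(2) = -8 - 2·3 - 6 = -20
S(3) = -(-20) - 2·8 - 9 = -5
S(4) = -(-5) - 2·(-20) - 12 = 33
S(5) = -33 - 2·(-5) - 15 = -38

-38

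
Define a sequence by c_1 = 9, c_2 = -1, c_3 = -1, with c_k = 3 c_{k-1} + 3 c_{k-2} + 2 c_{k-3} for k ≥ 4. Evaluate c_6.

127

c_4 = 3·(-1) + 3·(-1) + 2·9 = 12
c_5 = 3·12 + 3·(-1) + 2·(-1) = 31
c_6 = 3·31 + 3·12 + 2·(-1) = 127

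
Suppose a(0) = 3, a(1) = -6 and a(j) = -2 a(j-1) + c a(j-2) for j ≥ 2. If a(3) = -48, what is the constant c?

2

a(2) = 12 + 3c
a(3) = -24 - 12c
So -24 - 12c = -48, giving c = 2.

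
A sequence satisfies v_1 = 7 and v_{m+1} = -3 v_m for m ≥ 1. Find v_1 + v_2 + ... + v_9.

34447

v_2 = -3·7 = -21
v_3 = -3·(-21) = 63
v_4 = -3·63 = -189
v_5 = -3·(-189) = 567
v_6 = -3·567 = -1701
v_7 = -3·(-1701) = 5103
v_8 = -3·5103 = -15309
v_9 = -3·(-15309) = 45927
Sum = 7 + (-21) + 63 + (-189) + 567 + (-1701) + 5103 + (-15309) + 45927 = 34447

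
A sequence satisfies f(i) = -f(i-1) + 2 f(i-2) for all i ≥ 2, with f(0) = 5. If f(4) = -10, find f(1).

8

Let f(1) = x.
f(2) = 10 - x
f(3) = -10 + 3x
f(4) = 30 - 5x
So 30 - 5x = -10, giving x = 8.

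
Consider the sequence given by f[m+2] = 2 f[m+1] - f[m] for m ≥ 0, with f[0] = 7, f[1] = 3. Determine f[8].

f[2] = 2·3 - 7 = -1
f[3] = 2·(-1) - 3 = -5
f[4] = 2·(-5) - (-1) = -9
f[5] = 2·(-9) - (-5) = -13
f[6] = 2·(-13) - (-9) = -17
f[7] = 2·(-17) - (-13) = -21
f[8] = 2·(-21) - (-17) = -25

-25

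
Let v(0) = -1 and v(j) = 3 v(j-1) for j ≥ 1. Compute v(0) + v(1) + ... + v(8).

-9841

v(1) = 3(-1) = -3
v(2) = 3(-3) = -9
v(3) = 3(-9) = -27
v(4) = 3(-27) = -81
v(5) = 3(-81) = -243
v(6) = 3(-243) = -729
v(7) = 3(-729) = -2187
v(8) = 3(-2187) = -6561
Sum = (-1) + (-3) + (-9) + (-27) + (-81) + (-243) + (-729) + (-2187) + (-6561) = -9841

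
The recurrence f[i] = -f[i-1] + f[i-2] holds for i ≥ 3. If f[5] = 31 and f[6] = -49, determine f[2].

Rearranging, f[i-2] = f[i] + f[i-1].
f[4] = -49 + 31 = -18
f[3] = 31 + (-18) = 13
f[2] = -18 + 13 = -5

-5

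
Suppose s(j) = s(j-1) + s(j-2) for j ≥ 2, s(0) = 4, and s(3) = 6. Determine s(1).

1

Let s(1) = z.
s(2) = 4 + z
s(3) = 4 + 2z
So 4 + 2z = 6, giving z = 1.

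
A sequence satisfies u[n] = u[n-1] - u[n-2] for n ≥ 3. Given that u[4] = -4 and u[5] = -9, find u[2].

Rearranging, u[n-2] = -(u[n] - u[n-1]).
u[3] = -(-9 - (-4)) = 5
u[2] = -(-4 - 5) = 9

9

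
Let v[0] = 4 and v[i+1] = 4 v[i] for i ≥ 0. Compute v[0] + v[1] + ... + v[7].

v[1] = 4·4 = 16
v[2] = 4·16 = 64
v[3] = 4·64 = 256
v[4] = 4·256 = 1024
v[5] = 4·1024 = 4096
v[6] = 4·4096 = 16384
v[7] = 4·16384 = 65536
Sum = 4 + 16 + 64 + 256 + 1024 + 4096 + 16384 + 65536 = 87380

87380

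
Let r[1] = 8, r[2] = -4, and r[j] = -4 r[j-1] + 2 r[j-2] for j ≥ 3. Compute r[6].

-2704

r[3] = -4·(-4) + 2·8 = 32
r[4] = -4·32 + 2·(-4) = -136
r[5] = -4·(-136) + 2·32 = 608
r[6] = -4·608 + 2·(-136) = -2704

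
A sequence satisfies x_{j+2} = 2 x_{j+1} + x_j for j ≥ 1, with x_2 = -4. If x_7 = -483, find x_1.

-7

Let x_1 = v.
x_3 = -8 + v
x_4 = -20 + 2v
x_5 = -48 + 5v
x_6 = -116 + 12v
x_7 = -280 + 29v
So -280 + 29v = -483, giving v = -7.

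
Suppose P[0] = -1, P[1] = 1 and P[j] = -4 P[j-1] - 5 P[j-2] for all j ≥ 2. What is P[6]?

161

P[2] = -4·1 - 5·(-1) = 1
P[3] = -4·1 - 5·1 = -9
P[4] = -4·(-9) - 5·1 = 31
P[5] = -4·31 - 5·(-9) = -79
P[6] = -4·(-79) - 5·31 = 161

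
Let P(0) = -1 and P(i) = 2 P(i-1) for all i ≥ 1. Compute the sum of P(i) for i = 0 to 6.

-127

P(1) = 2(-1) = -2
P(2) = 2(-2) = -4
P(3) = 2(-4) = -8
P(4) = 2(-8) = -16
P(5) = 2(-16) = -32
P(6) = 2(-32) = -64
Sum = (-1) + (-2) + (-4) + (-8) + (-16) + (-32) + (-64) = -127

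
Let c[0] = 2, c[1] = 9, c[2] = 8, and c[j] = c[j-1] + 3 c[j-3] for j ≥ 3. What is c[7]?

c[3] = 8 + 3·2 = 14
c[4] = 14 + 3·9 = 41
c[5] = 41 + 3·8 = 65
c[6] = 65 + 3·14 = 107
c[7] = 107 + 3·41 = 230

230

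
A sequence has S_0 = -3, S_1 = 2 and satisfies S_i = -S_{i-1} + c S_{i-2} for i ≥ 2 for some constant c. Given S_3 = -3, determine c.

S_2 = -2 - 3c
S_3 = 2 + 5c
So 2 + 5c = -3, giving c = -1.

-1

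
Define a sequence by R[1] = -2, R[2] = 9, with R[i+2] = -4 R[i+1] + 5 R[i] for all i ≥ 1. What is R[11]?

R[3] = -4*9 + 5*(-2) = -46
R[4] = -4*(-46) + 5*9 = 229
R[5] = -4*229 + 5*(-46) = -1146
R[6] = -4*(-1146) + 5*229 = 5729
R[7] = -4*5729 + 5*(-1146) = -28646
R[8] = -4*(-28646) + 5*5729 = 143229
R[9] = -4*143229 + 5*(-28646) = -716146
R[10] = -4*(-716146) + 5*143229 = 3580729
R[11] = -4*3580729 + 5*(-716146) = -17903646

-17903646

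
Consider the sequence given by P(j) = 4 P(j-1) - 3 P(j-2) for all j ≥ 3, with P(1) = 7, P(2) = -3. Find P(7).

-3633

P(3) = 4·(-3) - 3·7 = -33
P(4) = 4·(-33) - 3·(-3) = -123
P(5) = 4·(-123) - 3·(-33) = -393
P(6) = 4·(-393) - 3·(-123) = -1203
P(7) = 4·(-1203) - 3·(-393) = -3633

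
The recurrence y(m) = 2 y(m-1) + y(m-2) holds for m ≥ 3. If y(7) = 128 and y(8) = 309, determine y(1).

Rearranging, y(m-2) = y(m) - 2 y(m-1).
y(6) = 309 - 2(128) = 53
y(5) = 128 - 2(53) = 22
y(4) = 53 - 2(22) = 9
y(3) = 22 - 2(9) = 4
y(2) = 9 - 2(4) = 1
y(1) = 4 - 2(1) = 2

2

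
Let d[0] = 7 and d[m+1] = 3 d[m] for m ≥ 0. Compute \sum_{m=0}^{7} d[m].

d[1] = 3*7 = 21
d[2] = 3*21 = 63
d[3] = 3*63 = 189
d[4] = 3*189 = 567
d[5] = 3*567 = 1701
d[6] = 3*1701 = 5103
d[7] = 3*5103 = 15309
Sum = 7 + 21 + 63 + 189 + 567 + 1701 + 5103 + 15309 = 22960

22960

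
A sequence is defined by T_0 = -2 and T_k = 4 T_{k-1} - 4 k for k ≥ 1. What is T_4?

-960

T_1 = 4·(-2) - 4 = -12
T_2 = 4·(-12) - 8 = -56
T_3 = 4·(-56) - 12 = -236
T_4 = 4·(-236) - 16 = -960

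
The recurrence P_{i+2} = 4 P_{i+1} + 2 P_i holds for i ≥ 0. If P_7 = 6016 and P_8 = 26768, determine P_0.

Rearranging, P_{i-2} = (P_i - 4 P_{i-1}) / 2.
P_6 = (26768 - 4*6016) / 2 = 2704/2 = 1352
P_5 = (6016 - 4*1352) / 2 = 608/2 = 304
P_4 = (1352 - 4*304) / 2 = 136/2 = 68
P_3 = (304 - 4*68) / 2 = 32/2 = 16
P_2 = (68 - 4*16) / 2 = 4/2 = 2
P_1 = (16 - 4*2) / 2 = 8/2 = 4
P_0 = (2 - 4*4) / 2 = -14/2 = -7

-7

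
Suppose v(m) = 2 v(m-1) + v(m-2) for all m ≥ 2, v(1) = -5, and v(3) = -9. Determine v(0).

8

Let v(0) = y.
v(2) = -10 + y
v(3) = -25 + 2y
So -25 + 2y = -9, giving y = 8.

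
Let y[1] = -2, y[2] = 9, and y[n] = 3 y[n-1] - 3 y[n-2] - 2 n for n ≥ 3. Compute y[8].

y[3] = 3(9) - 3(-2) - 6 = 27
y[4] = 3(27) - 3(9) - 8 = 46
y[5] = 3(46) - 3(27) - 10 = 47
y[6] = 3(47) - 3(46) - 12 = -9
y[7] = 3(-9) - 3(47) - 14 = -182
y[8] = 3(-182) - 3(-9) - 16 = -535

-535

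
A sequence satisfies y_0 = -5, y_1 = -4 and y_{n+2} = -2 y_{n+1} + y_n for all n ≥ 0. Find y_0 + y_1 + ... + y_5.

-49

y_2 = -2(-4) + (-5) = 3
y_3 = -2(3) + (-4) = -10
y_4 = -2(-10) + 3 = 23
y_5 = -2(23) + (-10) = -56
Sum = (-5) + (-4) + 3 + (-10) + 23 + (-56) = -49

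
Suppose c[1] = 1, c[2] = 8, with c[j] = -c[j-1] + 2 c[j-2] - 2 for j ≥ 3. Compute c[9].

c[3] = -8 + 2·1 - 2 = -8
c[4] = -(-8) + 2·8 - 2 = 22
c[5] = -22 + 2·(-8) - 2 = -40
c[6] = -(-40) + 2·22 - 2 = 82
c[7] = -82 + 2·(-40) - 2 = -164
c[8] = -(-164) + 2·82 - 2 = 326
c[9] = -326 + 2·(-164) - 2 = -656

-656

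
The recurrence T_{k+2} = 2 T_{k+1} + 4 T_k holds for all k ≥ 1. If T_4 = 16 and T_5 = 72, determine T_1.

3

Rearranging, T_{k-2} = (T_k - 2 T_{k-1}) / 4.
T_3 = (72 - 2*16) / 4 = 40/4 = 10
T_2 = (16 - 2*10) / 4 = -4/4 = -1
T_1 = (10 - 2*(-1)) / 4 = 12/4 = 3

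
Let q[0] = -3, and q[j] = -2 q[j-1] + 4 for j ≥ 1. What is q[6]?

-276

q[1] = -2(-3) + 4 = 10
q[2] = -2(10) + 4 = -16
q[3] = -2(-16) + 4 = 36
q[4] = -2(36) + 4 = -68
q[5] = -2(-68) + 4 = 140
q[6] = -2(140) + 4 = -276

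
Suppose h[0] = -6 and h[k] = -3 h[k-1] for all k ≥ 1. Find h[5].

h[1] = -3*(-6) = 18
h[2] = -3*18 = -54
h[3] = -3*(-54) = 162
h[4] = -3*162 = -486
h[5] = -3*(-486) = 1458

1458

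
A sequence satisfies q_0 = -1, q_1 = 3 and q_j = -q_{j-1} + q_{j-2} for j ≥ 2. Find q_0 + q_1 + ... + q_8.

q_2 = -3 + (-1) = -4
q_3 = -(-4) + 3 = 7
q_4 = -7 + (-4) = -11
q_5 = -(-11) + 7 = 18
q_6 = -18 + (-11) = -29
q_7 = -(-29) + 18 = 47
q_8 = -47 + (-29) = -76
Sum = (-1) + 3 + (-4) + 7 + (-11) + 18 + (-29) + 47 + (-76) = -46

-46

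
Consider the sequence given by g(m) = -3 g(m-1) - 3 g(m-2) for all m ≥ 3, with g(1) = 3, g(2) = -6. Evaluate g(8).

g(3) = -3*(-6) - 3*3 = 9
g(4) = -3*9 - 3*(-6) = -9
g(5) = -3*(-9) - 3*9 = 0
g(6) = -3*0 - 3*(-9) = 27
g(7) = -3*27 - 3*0 = -81
g(8) = -3*(-81) - 3*27 = 162

162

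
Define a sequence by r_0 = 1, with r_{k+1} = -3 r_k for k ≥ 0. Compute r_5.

r_1 = -3·1 = -3
r_2 = -3·(-3) = 9
r_3 = -3·9 = -27
r_4 = -3·(-27) = 81
r_5 = -3·81 = -243

-243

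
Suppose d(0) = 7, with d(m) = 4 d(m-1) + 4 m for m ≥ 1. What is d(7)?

143804

d(1) = 4(7) + 4 = 32
d(2) = 4(32) + 8 = 136
d(3) = 4(136) + 12 = 556
d(4) = 4(556) + 16 = 2240
d(5) = 4(2240) + 20 = 8980
d(6) = 4(8980) + 24 = 35944
d(7) = 4(35944) + 28 = 143804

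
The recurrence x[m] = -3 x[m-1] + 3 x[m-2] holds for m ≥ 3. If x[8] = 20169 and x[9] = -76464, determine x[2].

Rearranging, x[m-2] = (x[m] + 3 x[m-1]) / 3.
x[7] = (-76464 + 3·20169) / 3 = -15957/3 = -5319
x[6] = (20169 + 3·(-5319)) / 3 = 4212/3 = 1404
x[5] = (-5319 + 3·1404) / 3 = -1107/3 = -369
x[4] = (1404 + 3·(-369)) / 3 = 297/3 = 99
x[3] = (-369 + 3·99) / 3 = -72/3 = -24
x[2] = (99 + 3·(-24)) / 3 = 27/3 = 9

9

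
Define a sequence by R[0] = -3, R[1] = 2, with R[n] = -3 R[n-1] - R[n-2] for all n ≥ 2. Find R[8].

R[2] = -3(2) - (-3) = -3
R[3] = -3(-3) - 2 = 7
R[4] = -3(7) - (-3) = -18
R[5] = -3(-18) - 7 = 47
R[6] = -3(47) - (-18) = -123
R[7] = -3(-123) - 47 = 322
R[8] = -3(322) - (-123) = -843

-843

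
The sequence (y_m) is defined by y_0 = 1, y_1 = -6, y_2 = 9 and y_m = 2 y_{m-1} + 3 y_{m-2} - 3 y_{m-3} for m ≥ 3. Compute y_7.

y_3 = 2(9) + 3(-6) - 3(1) = -3
y_4 = 2(-3) + 3(9) - 3(-6) = 39
y_5 = 2(39) + 3(-3) - 3(9) = 42
y_6 = 2(42) + 3(39) - 3(-3) = 210
y_7 = 2(210) + 3(42) - 3(39) = 429

429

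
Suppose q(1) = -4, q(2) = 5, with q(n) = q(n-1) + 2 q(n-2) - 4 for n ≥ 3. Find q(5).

-19

q(3) = 5 + 2*(-4) - 4 = -7
q(4) = (-7) + 2*5 - 4 = -1
q(5) = (-1) + 2*(-7) - 4 = -19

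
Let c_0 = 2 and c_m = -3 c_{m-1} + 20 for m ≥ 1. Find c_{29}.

The fixed point is 20/(1 + 3) = 5, so c_m - 5 = -3(c_{m-1} - 5).
Hence c_m = -3·(-3)^m + 5.
c_{29} = -3·(-3)^{29} + 5 = -3·-68630377364883 + 5 = 205891132094654.

205891132094654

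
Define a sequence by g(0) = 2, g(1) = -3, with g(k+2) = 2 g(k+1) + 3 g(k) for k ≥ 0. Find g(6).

-180

g(2) = 2*(-3) + 3*2 = 0
g(3) = 2*0 + 3*(-3) = -9
g(4) = 2*(-9) + 3*0 = -18
g(5) = 2*(-18) + 3*(-9) = -63
g(6) = 2*(-63) + 3*(-18) = -180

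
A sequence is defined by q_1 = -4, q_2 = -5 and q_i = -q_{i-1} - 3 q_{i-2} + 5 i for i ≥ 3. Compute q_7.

162

q_3 = -(-5) - 3(-4) + 15 = 32
q_4 = -32 - 3(-5) + 20 = 3
q_5 = -3 - 3(32) + 25 = -74
q_6 = -(-74) - 3(3) + 30 = 95
q_7 = -95 - 3(-74) + 35 = 162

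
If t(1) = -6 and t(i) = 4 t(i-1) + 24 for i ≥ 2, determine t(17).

8589934584

The fixed point is 24/(1 - 4) = -8, so t(i) + 8 = 4(t(i-1) + 8).
Hence t(i) = 2·4^{i-1} - 8.
t(17) = 2·4^{16} - 8 = 2·4294967296 - 8 = 8589934584.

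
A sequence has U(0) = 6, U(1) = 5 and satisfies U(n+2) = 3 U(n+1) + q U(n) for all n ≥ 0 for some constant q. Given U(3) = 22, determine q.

-1

U(2) = 15 + 6q
U(3) = 45 + 23q
So 45 + 23q = 22, giving q = -1.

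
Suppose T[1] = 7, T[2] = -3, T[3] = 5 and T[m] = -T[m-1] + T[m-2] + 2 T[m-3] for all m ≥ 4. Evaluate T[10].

-10

T[4] = -5 + (-3) + 2(7) = 6
T[5] = -6 + 5 + 2(-3) = -7
T[6] = -(-7) + 6 + 2(5) = 23
T[7] = -23 + (-7) + 2(6) = -18
T[8] = -(-18) + 23 + 2(-7) = 27
T[9] = -27 + (-18) + 2(23) = 1
T[10] = -1 + 27 + 2(-18) = -10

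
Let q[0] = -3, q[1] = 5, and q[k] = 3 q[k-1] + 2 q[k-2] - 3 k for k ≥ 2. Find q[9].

q[2] = 3·5 + 2·(-3) - 6 = 3
q[3] = 3·3 + 2·5 - 9 = 10
q[4] = 3·10 + 2·3 - 12 = 24
q[5] = 3·24 + 2·10 - 15 = 77
q[6] = 3·77 + 2·24 - 18 = 261
q[7] = 3·261 + 2·77 - 21 = 916
q[8] = 3·916 + 2·261 - 24 = 3246
q[9] = 3·3246 + 2·916 - 27 = 11543

11543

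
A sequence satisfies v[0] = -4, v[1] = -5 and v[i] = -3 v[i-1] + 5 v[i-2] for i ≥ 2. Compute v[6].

v[2] = -3·(-5) + 5·(-4) = -5
v[3] = -3·(-5) + 5·(-5) = -10
v[4] = -3·(-10) + 5·(-5) = 5
v[5] = -3·5 + 5·(-10) = -65
v[6] = -3·(-65) + 5·5 = 220

220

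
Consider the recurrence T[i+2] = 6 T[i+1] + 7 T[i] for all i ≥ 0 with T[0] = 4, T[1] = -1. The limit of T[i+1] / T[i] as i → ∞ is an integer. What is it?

The characteristic equation is r^2 - 6r - 7 = 0, which factors as (r - 7)(r + 1) = 0.
So the roots are 7 and -1. Since |7| > |-1| and the coefficient of 7^i is non-zero, the ratio tends to 7.

7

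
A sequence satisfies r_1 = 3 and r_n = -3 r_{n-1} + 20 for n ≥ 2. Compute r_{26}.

1694577218891

The fixed point is 20/(1 + 3) = 5, so r_n - 5 = -3(r_{n-1} - 5).
Hence r_n = -2·(-3)^{n-1} + 5.
r_{26} = -2·(-3)^{25} + 5 = -2·-847288609443 + 5 = 1694577218891.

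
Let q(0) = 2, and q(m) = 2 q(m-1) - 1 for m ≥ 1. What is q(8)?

q(1) = 2*2 - 1 = 3
q(2) = 2*3 - 1 = 5
q(3) = 2*5 - 1 = 9
q(4) = 2*9 - 1 = 17
q(5) = 2*17 - 1 = 33
q(6) = 2*33 - 1 = 65
q(7) = 2*65 - 1 = 129
q(8) = 2*129 - 1 = 257

257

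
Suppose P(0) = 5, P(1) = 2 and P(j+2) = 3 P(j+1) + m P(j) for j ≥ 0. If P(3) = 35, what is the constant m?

1

P(2) = 6 + 5m
P(3) = 18 + 17m
So 18 + 17m = 35, giving m = 1.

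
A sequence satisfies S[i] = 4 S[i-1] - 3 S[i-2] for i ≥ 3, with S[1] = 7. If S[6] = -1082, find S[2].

-2

Let S[2] = z.
S[3] = -21 + 4z
S[4] = -84 + 13z
S[5] = -273 + 40z
S[6] = -840 + 121z
So -840 + 121z = -1082, giving z = -2.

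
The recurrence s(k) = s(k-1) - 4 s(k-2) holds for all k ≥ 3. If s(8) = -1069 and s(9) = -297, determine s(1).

Rearranging, s(k-2) = (s(k) - s(k-1)) / -4.
s(7) = (-297 - (-1069)) / -4 = 772/-4 = -193
s(6) = (-1069 - (-193)) / -4 = -876/-4 = 219
s(5) = (-193 - 219) / -4 = -412/-4 = 103
s(4) = (219 - 103) / -4 = 116/-4 = -29
s(3) = (103 - (-29)) / -4 = 132/-4 = -33
s(2) = (-29 - (-33)) / -4 = 4/-4 = -1
s(1) = (-33 - (-1)) / -4 = -32/-4 = 8

8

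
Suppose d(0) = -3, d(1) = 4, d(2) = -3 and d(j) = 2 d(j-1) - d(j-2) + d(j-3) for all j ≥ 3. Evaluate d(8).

d(3) = 2(-3) - 4 + (-3) = -13
d(4) = 2(-13) - (-3) + 4 = -19
d(5) = 2(-19) - (-13) + (-3) = -28
d(6) = 2(-28) - (-19) + (-13) = -50
d(7) = 2(-50) - (-28) + (-19) = -91
d(8) = 2(-91) - (-50) + (-28) = -160

-160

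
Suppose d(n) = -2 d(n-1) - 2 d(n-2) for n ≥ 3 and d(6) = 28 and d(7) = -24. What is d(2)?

-7

Rearranging, d(n-2) = (d(n) + 2 d(n-1)) / -2.
d(5) = (-24 + 2·28) / -2 = 32/-2 = -16
d(4) = (28 + 2·(-16)) / -2 = -4/-2 = 2
d(3) = (-16 + 2·2) / -2 = -12/-2 = 6
d(2) = (2 + 2·6) / -2 = 14/-2 = -7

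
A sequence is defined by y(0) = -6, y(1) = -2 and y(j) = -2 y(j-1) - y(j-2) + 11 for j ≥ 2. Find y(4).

y(2) = -2*(-2) - (-6) + 11 = 21
y(3) = -2*21 - (-2) + 11 = -29
y(4) = -2*(-29) - 21 + 11 = 48

48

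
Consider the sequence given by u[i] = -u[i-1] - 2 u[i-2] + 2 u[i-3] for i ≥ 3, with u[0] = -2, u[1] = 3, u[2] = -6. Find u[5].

u[3] = -(-6) - 2(3) + 2(-2) = -4
u[4] = -(-4) - 2(-6) + 2(3) = 22
u[5] = -22 - 2(-4) + 2(-6) = -26

-26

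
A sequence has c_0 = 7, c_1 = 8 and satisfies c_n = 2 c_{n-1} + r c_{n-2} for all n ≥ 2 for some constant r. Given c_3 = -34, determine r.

-3

c_2 = 16 + 7r
c_3 = 32 + 22r
So 32 + 22r = -34, giving r = -3.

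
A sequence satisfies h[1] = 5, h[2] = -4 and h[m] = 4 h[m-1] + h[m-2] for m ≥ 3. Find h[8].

h[3] = 4*(-4) + 5 = -11
h[4] = 4*(-11) + (-4) = -48
h[5] = 4*(-48) + (-11) = -203
h[6] = 4*(-203) + (-48) = -860
h[7] = 4*(-860) + (-203) = -3643
h[8] = 4*(-3643) + (-860) = -15432

-15432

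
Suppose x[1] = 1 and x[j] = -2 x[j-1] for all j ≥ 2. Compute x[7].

x[2] = -2(1) = -2
x[3] = -2(-2) = 4
x[4] = -2(4) = -8
x[5] = -2(-8) = 16
x[6] = -2(16) = -32
x[7] = -2(-32) = 64

64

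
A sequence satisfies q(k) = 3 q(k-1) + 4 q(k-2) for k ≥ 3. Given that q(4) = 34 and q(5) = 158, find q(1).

5

Rearranging, q(k-2) = (q(k) - 3 q(k-1)) / 4.
q(3) = (158 - 3*34) / 4 = 56/4 = 14
q(2) = (34 - 3*14) / 4 = -8/4 = -2
q(1) = (14 - 3*(-2)) / 4 = 20/4 = 5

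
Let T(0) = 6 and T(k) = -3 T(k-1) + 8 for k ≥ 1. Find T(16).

172186886

The fixed point is 8/(1 + 3) = 2, so T(k) - 2 = -3(T(k-1) - 2).
Hence T(k) = 4·(-3)^k + 2.
T(16) = 4·(-3)^{16} + 2 = 4·43046721 + 2 = 172186886.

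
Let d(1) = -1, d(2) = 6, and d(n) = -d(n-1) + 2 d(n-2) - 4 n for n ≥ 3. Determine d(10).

1724

d(3) = -6 + 2·(-1) - 12 = -20
d(4) = -(-20) + 2·6 - 16 = 16
d(5) = -16 + 2·(-20) - 20 = -76
d(6) = -(-76) + 2·16 - 24 = 84
d(7) = -84 + 2·(-76) - 28 = -264
d(8) = -(-264) + 2·84 - 32 = 400
d(9) = -400 + 2·(-264) - 36 = -964
d(10) = -(-964) + 2·400 - 40 = 1724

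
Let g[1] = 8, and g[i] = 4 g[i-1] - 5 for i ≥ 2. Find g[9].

g[2] = 4*8 - 5 = 27
g[3] = 4*27 - 5 = 103
g[4] = 4*103 - 5 = 407
g[5] = 4*407 - 5 = 1623
g[6] = 4*1623 - 5 = 6487
g[7] = 4*6487 - 5 = 25943
g[8] = 4*25943 - 5 = 103767
g[9] = 4*103767 - 5 = 415063

415063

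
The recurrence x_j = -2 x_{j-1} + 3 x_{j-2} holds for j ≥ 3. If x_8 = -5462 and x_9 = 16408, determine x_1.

Rearranging, x_{j-2} = (x_j + 2 x_{j-1}) / 3.
x_7 = (16408 + 2·(-5462)) / 3 = 5484/3 = 1828
x_6 = (-5462 + 2·1828) / 3 = -1806/3 = -602
x_5 = (1828 + 2·(-602)) / 3 = 624/3 = 208
x_4 = (-602 + 2·208) / 3 = -186/3 = -62
x_3 = (208 + 2·(-62)) / 3 = 84/3 = 28
x_2 = (-62 + 2·28) / 3 = -6/3 = -2
x_1 = (28 + 2·(-2)) / 3 = 24/3 = 8

8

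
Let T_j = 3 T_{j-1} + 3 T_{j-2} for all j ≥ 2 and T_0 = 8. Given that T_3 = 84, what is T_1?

Let T_1 = z.
T_2 = 24 + 3z
T_3 = 72 + 12z
So 72 + 12z = 84, giving z = 1.

1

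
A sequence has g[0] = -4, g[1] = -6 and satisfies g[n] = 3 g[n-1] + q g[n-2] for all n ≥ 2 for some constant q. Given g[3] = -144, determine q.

5

g[2] = -18 - 4q
g[3] = -54 - 18q
So -54 - 18q = -144, giving q = 5.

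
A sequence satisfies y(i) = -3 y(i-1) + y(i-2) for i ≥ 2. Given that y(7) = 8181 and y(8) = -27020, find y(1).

Rearranging, y(i-2) = y(i) + 3 y(i-1).
y(6) = -27020 + 3·8181 = -2477
y(5) = 8181 + 3·(-2477) = 750
y(4) = -2477 + 3·750 = -227
y(3) = 750 + 3·(-227) = 69
y(2) = -227 + 3·69 = -20
y(1) = 69 + 3·(-20) = 9

9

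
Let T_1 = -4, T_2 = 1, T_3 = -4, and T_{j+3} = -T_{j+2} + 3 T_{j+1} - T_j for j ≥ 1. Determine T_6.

61

T_4 = -(-4) + 3*1 - (-4) = 11
T_5 = -11 + 3*(-4) - 1 = -24
T_6 = -(-24) + 3*11 - (-4) = 61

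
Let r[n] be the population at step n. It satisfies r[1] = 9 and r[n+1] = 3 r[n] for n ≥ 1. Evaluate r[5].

729

r[2] = 3(9) = 27
r[3] = 3(27) = 81
r[4] = 3(81) = 243
r[5] = 3(243) = 729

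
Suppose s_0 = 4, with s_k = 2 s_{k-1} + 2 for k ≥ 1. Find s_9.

3070

s_1 = 2*4 + 2 = 10
s_2 = 2*10 + 2 = 22
s_3 = 2*22 + 2 = 46
s_4 = 2*46 + 2 = 94
s_5 = 2*94 + 2 = 190
s_6 = 2*190 + 2 = 382
s_7 = 2*382 + 2 = 766
s_8 = 2*766 + 2 = 1534
s_9 = 2*1534 + 2 = 3070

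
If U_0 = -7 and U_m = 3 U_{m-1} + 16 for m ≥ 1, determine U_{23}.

94143178819

The fixed point is 16/(1 - 3) = -8, so U_m + 8 = 3(U_{m-1} + 8).
Hence U_m = 1·3^m - 8.
U_{23} = 1·3^{23} - 8 = 1·94143178827 - 8 = 94143178819.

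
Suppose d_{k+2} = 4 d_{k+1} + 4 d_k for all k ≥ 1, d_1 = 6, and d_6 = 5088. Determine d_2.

6

Let d_2 = y.
d_3 = 24 + 4y
d_4 = 96 + 20y
d_5 = 480 + 96y
d_6 = 2304 + 464y
So 2304 + 464y = 5088, giving y = 6.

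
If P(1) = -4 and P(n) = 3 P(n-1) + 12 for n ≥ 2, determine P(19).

774840972

The fixed point is 12/(1 - 3) = -6, so P(n) + 6 = 3(P(n-1) + 6).
Hence P(n) = 2·3^{n-1} - 6.
P(19) = 2·3^{18} - 6 = 2·387420489 - 6 = 774840972.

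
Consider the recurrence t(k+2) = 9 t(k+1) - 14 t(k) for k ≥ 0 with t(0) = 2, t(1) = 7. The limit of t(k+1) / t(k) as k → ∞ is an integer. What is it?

The characteristic equation is r^2 - 9r + 14 = 0, which factors as (r - 7)(r - 2) = 0.
So the roots are 7 and 2. Since |7| > |2| and the coefficient of 7^k is non-zero, the ratio tends to 7.

7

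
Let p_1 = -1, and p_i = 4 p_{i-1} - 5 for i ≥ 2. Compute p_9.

-174761

p_2 = 4(-1) - 5 = -9
p_3 = 4(-9) - 5 = -41
p_4 = 4(-41) - 5 = -169
p_5 = 4(-169) - 5 = -681
p_6 = 4(-681) - 5 = -2729
p_7 = 4(-2729) - 5 = -10921
p_8 = 4(-10921) - 5 = -43689
p_9 = 4(-43689) - 5 = -174761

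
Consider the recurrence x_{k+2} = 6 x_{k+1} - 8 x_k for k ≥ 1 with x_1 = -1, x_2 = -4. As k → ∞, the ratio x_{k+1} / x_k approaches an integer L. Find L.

The characteristic equation is r^2 - 6r + 8 = 0, which factors as (r - 4)(r - 2) = 0.
So the roots are 4 and 2. Since |4| > |2| and the coefficient of 4^k is non-zero, the ratio tends to 4.

4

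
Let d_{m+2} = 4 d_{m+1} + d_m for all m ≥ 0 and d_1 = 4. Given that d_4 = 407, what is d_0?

7

Let d_0 = v.
d_2 = 16 + v
d_3 = 68 + 4v
d_4 = 288 + 17v
So 288 + 17v = 407, giving v = 7.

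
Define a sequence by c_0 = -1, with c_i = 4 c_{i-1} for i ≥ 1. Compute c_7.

-16384

c_1 = 4·(-1) = -4
c_2 = 4·(-4) = -16
c_3 = 4·(-16) = -64
c_4 = 4·(-64) = -256
c_5 = 4·(-256) = -1024
c_6 = 4·(-1024) = -4096
c_7 = 4·(-4096) = -16384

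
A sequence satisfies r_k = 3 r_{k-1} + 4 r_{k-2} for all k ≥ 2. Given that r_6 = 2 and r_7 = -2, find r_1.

Rearranging, r_{k-2} = (r_k - 3 r_{k-1}) / 4.
r_5 = (-2 - 3(2)) / 4 = -8/4 = -2
r_4 = (2 - 3(-2)) / 4 = 8/4 = 2
r_3 = (-2 - 3(2)) / 4 = -8/4 = -2
r_2 = (2 - 3(-2)) / 4 = 8/4 = 2
r_1 = (-2 - 3(2)) / 4 = -8/4 = -2

-2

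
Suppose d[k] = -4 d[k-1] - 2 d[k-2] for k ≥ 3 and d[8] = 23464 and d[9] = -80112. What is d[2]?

Rearranging, d[k-2] = (d[k] + 4 d[k-1]) / -2.
d[7] = (-80112 + 4*23464) / -2 = 13744/-2 = -6872
d[6] = (23464 + 4*(-6872)) / -2 = -4024/-2 = 2012
d[5] = (-6872 + 4*2012) / -2 = 1176/-2 = -588
d[4] = (2012 + 4*(-588)) / -2 = -340/-2 = 170
d[3] = (-588 + 4*170) / -2 = 92/-2 = -46
d[2] = (170 + 4*(-46)) / -2 = -14/-2 = 7

7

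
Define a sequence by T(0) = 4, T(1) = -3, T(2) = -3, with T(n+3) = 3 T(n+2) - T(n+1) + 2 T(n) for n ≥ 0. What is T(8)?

49

T(3) = 3·(-3) - (-3) + 2·4 = 2
T(4) = 3·2 - (-3) + 2·(-3) = 3
T(5) = 3·3 - 2 + 2·(-3) = 1
T(6) = 3·1 - 3 + 2·2 = 4
T(7) = 3·4 - 1 + 2·3 = 17
T(8) = 3·17 - 4 + 2·1 = 49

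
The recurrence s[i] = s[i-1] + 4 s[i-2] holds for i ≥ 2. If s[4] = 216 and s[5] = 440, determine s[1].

Rearranging, s[i-2] = (s[i] - s[i-1]) / 4.
s[3] = (440 - 216) / 4 = 224/4 = 56
s[2] = (216 - 56) / 4 = 160/4 = 40
s[1] = (56 - 40) / 4 = 16/4 = 4

4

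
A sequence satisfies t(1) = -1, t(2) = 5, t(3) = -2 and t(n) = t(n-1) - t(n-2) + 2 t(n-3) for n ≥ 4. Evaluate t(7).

t(4) = (-2) - 5 + 2·(-1) = -9
t(5) = (-9) - (-2) + 2·5 = 3
t(6) = 3 - (-9) + 2·(-2) = 8
t(7) = 8 - 3 + 2·(-9) = -13

-13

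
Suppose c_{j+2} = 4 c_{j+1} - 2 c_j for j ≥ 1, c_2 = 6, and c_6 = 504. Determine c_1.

Let c_1 = z.
c_3 = 24 - 2z
c_4 = 84 - 8z
c_5 = 288 - 28z
c_6 = 984 - 96z
So 984 - 96z = 504, giving z = 5.

5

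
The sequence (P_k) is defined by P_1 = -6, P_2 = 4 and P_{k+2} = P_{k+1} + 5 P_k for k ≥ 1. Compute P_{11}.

P_3 = 4 + 5(-6) = -26
P_4 = (-26) + 5(4) = -6
P_5 = (-6) + 5(-26) = -136
P_6 = (-136) + 5(-6) = -166
P_7 = (-166) + 5(-136) = -846
P_8 = (-846) + 5(-166) = -1676
P_9 = (-1676) + 5(-846) = -5906
P_{10} = (-5906) + 5(-1676) = -14286
P_{11} = (-14286) + 5(-5906) = -43816

-43816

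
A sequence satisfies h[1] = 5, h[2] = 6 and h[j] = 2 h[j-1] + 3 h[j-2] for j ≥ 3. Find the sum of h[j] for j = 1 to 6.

1001

h[3] = 2(6) + 3(5) = 27
h[4] = 2(27) + 3(6) = 72
h[5] = 2(72) + 3(27) = 225
h[6] = 2(225) + 3(72) = 666
Sum = 5 + 6 + 27 + 72 + 225 + 666 = 1001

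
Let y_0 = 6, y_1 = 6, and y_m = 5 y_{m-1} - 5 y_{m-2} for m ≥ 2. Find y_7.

-8250

y_2 = 5*6 - 5*6 = 0
y_3 = 5*0 - 5*6 = -30
y_4 = 5*(-30) - 5*0 = -150
y_5 = 5*(-150) - 5*(-30) = -600
y_6 = 5*(-600) - 5*(-150) = -2250
y_7 = 5*(-2250) - 5*(-600) = -8250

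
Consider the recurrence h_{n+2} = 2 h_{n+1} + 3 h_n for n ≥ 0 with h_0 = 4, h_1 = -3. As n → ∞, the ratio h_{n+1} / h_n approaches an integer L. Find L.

3

The characteristic equation is r^2 - 2r - 3 = 0, which factors as (r - 3)(r + 1) = 0.
So the roots are 3 and -1. Since |3| > |-1| and the coefficient of 3^n is non-zero, the ratio tends to 3.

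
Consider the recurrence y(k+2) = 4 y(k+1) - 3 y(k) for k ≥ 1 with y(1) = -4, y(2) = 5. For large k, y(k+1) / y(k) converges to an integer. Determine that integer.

The characteristic equation is r^2 - 4r + 3 = 0, which factors as (r - 3)(r - 1) = 0.
So the roots are 3 and 1. Since |3| > |1| and the coefficient of 3^k is non-zero, the ratio tends to 3.

3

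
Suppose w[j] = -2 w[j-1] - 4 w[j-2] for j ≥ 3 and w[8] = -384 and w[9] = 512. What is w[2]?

Rearranging, w[j-2] = (w[j] + 2 w[j-1]) / -4.
w[7] = (512 + 2*(-384)) / -4 = -256/-4 = 64
w[6] = (-384 + 2*64) / -4 = -256/-4 = 64
w[5] = (64 + 2*64) / -4 = 192/-4 = -48
w[4] = (64 + 2*(-48)) / -4 = -32/-4 = 8
w[3] = (-48 + 2*8) / -4 = -32/-4 = 8
w[2] = (8 + 2*8) / -4 = 24/-4 = -6

-6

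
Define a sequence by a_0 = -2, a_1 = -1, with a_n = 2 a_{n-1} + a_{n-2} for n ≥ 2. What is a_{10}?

-4348

a_2 = 2(-1) + (-2) = -4
a_3 = 2(-4) + (-1) = -9
a_4 = 2(-9) + (-4) = -22
a_5 = 2(-22) + (-9) = -53
a_6 = 2(-53) + (-22) = -128
a_7 = 2(-128) + (-53) = -309
a_8 = 2(-309) + (-128) = -746
a_9 = 2(-746) + (-309) = -1801
a_{10} = 2(-1801) + (-746) = -4348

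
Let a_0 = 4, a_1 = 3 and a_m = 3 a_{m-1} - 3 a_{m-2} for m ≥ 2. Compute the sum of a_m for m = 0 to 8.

a_2 = 3(3) - 3(4) = -3
a_3 = 3(-3) - 3(3) = -18
a_4 = 3(-18) - 3(-3) = -45
a_5 = 3(-45) - 3(-18) = -81
a_6 = 3(-81) - 3(-45) = -108
a_7 = 3(-108) - 3(-81) = -81
a_8 = 3(-81) - 3(-108) = 81
Sum = 4 + 3 + (-3) + (-18) + (-45) + (-81) + (-108) + (-81) + 81 = -248

-248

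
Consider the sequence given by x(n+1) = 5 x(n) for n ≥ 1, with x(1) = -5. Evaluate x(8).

x(2) = 5*(-5) = -25
x(3) = 5*(-25) = -125
x(4) = 5*(-125) = -625
x(5) = 5*(-625) = -3125
x(6) = 5*(-3125) = -15625
x(7) = 5*(-15625) = -78125
x(8) = 5*(-78125) = -390625

-390625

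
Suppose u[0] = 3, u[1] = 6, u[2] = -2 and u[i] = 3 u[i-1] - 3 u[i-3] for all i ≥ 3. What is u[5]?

u[3] = 3(-2) - 3(3) = -15
u[4] = 3(-15) - 3(6) = -63
u[5] = 3(-63) - 3(-2) = -183

-183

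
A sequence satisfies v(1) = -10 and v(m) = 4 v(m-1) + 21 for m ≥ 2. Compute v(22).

-13194139533319

The fixed point is 21/(1 - 4) = -7, so v(m) + 7 = 4(v(m-1) + 7).
Hence v(m) = -3·4^{m-1} - 7.
v(22) = -3·4^{21} - 7 = -3·4398046511104 - 7 = -13194139533319.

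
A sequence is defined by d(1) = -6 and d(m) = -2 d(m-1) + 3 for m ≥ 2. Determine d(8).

d(2) = -2(-6) + 3 = 15
d(3) = -2(15) + 3 = -27
d(4) = -2(-27) + 3 = 57
d(5) = -2(57) + 3 = -111
d(6) = -2(-111) + 3 = 225
d(7) = -2(225) + 3 = -447
d(8) = -2(-447) + 3 = 897

897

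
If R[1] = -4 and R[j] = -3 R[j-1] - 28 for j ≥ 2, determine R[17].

129140156

The fixed point is -28/(1 + 3) = -7, so R[j] + 7 = -3(R[j-1] + 7).
Hence R[j] = 3·(-3)^{j-1} - 7.
R[17] = 3·(-3)^{16} - 7 = 3·43046721 - 7 = 129140156.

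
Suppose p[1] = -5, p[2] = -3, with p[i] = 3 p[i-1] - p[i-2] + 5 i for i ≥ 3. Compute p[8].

3759

p[3] = 3·(-3) - (-5) + 15 = 11
p[4] = 3·11 - (-3) + 20 = 56
p[5] = 3·56 - 11 + 25 = 182
p[6] = 3·182 - 56 + 30 = 520
p[7] = 3·520 - 182 + 35 = 1413
p[8] = 3·1413 - 520 + 40 = 3759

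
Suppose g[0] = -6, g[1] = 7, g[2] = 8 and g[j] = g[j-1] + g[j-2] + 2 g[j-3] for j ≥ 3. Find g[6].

g[3] = 8 + 7 + 2·(-6) = 3
g[4] = 3 + 8 + 2·7 = 25
g[5] = 25 + 3 + 2·8 = 44
g[6] = 44 + 25 + 2·3 = 75

75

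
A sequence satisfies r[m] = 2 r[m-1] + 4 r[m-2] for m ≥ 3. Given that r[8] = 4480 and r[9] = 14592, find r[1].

6

Rearranging, r[m-2] = (r[m] - 2 r[m-1]) / 4.
r[7] = (14592 - 2·4480) / 4 = 5632/4 = 1408
r[6] = (4480 - 2·1408) / 4 = 1664/4 = 416
r[5] = (1408 - 2·416) / 4 = 576/4 = 144
r[4] = (416 - 2·144) / 4 = 128/4 = 32
r[3] = (144 - 2·32) / 4 = 80/4 = 20
r[2] = (32 - 2·20) / 4 = -8/4 = -2
r[1] = (20 - 2·(-2)) / 4 = 24/4 = 6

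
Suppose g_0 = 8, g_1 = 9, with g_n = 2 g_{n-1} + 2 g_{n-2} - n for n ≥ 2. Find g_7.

g_2 = 2*9 + 2*8 - 2 = 32
g_3 = 2*32 + 2*9 - 3 = 79
g_4 = 2*79 + 2*32 - 4 = 218
g_5 = 2*218 + 2*79 - 5 = 589
g_6 = 2*589 + 2*218 - 6 = 1608
g_7 = 2*1608 + 2*589 - 7 = 4387

4387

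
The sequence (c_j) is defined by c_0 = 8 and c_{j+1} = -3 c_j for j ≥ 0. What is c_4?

648

c_1 = -3(8) = -24
c_2 = -3(-24) = 72
c_3 = -3(72) = -216
c_4 = -3(-216) = 648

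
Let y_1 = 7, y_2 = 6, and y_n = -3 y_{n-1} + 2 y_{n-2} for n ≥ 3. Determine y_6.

y_3 = -3(6) + 2(7) = -4
y_4 = -3(-4) + 2(6) = 24
y_5 = -3(24) + 2(-4) = -80
y_6 = -3(-80) + 2(24) = 288

288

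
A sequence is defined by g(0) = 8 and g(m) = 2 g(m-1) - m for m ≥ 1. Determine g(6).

392

g(1) = 2*8 - 1 = 15
g(2) = 2*15 - 2 = 28
g(3) = 2*28 - 3 = 53
g(4) = 2*53 - 4 = 102
g(5) = 2*102 - 5 = 199
g(6) = 2*199 - 6 = 392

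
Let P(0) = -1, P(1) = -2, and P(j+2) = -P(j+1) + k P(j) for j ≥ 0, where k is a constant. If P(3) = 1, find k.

-3

P(2) = 2 - k
P(3) = -2 - k
So -2 - k = 1, giving k = -3.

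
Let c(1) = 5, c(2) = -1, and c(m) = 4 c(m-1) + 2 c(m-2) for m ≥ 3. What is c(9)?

39120

c(3) = 4(-1) + 2(5) = 6
c(4) = 4(6) + 2(-1) = 22
c(5) = 4(22) + 2(6) = 100
c(6) = 4(100) + 2(22) = 444
c(7) = 4(444) + 2(100) = 1976
c(8) = 4(1976) + 2(444) = 8792
c(9) = 4(8792) + 2(1976) = 39120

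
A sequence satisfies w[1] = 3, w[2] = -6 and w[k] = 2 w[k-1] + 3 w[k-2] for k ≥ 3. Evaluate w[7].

w[3] = 2·(-6) + 3·3 = -3
w[4] = 2·(-3) + 3·(-6) = -24
w[5] = 2·(-24) + 3·(-3) = -57
w[6] = 2·(-57) + 3·(-24) = -186
w[7] = 2·(-186) + 3·(-57) = -543

-543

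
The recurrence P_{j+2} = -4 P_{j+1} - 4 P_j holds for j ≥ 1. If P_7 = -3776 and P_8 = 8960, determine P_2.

8

Rearranging, P_{j-2} = (P_j + 4 P_{j-1}) / -4.
P_6 = (8960 + 4*(-3776)) / -4 = -6144/-4 = 1536
P_5 = (-3776 + 4*1536) / -4 = 2368/-4 = -592
P_4 = (1536 + 4*(-592)) / -4 = -832/-4 = 208
P_3 = (-592 + 4*208) / -4 = 240/-4 = -60
P_2 = (208 + 4*(-60)) / -4 = -32/-4 = 8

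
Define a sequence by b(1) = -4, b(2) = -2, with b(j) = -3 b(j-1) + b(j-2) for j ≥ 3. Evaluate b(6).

-86

b(3) = -3(-2) + (-4) = 2
b(4) = -3(2) + (-2) = -8
b(5) = -3(-8) + 2 = 26
b(6) = -3(26) + (-8) = -86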